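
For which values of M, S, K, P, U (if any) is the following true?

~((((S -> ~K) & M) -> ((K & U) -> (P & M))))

M=T; S=F; K=T; P=F; U=T

  ~((((S -> ~K) & M) -> ((K & U) -> (P & M)))) = True
    ((S -> ~K) & M) -> ((K & U) -> (P & M)) = False
      (S -> ~K) & M = True
        S -> ~K = True
          ~K = False
      (K & U) -> (P & M) = False
        K & U = True
        P & M = False
The formula evaluates to True.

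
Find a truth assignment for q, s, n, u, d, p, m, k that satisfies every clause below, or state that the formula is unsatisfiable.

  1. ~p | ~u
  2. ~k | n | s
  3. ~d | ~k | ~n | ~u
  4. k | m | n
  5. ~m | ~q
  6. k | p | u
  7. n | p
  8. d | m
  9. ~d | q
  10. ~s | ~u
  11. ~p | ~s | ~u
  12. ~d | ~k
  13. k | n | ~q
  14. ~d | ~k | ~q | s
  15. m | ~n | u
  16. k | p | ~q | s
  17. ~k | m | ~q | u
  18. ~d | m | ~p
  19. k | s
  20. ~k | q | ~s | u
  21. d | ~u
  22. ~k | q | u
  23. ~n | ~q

q: False, s: True, n: True, u: False, d: False, p: True, m: True, k: False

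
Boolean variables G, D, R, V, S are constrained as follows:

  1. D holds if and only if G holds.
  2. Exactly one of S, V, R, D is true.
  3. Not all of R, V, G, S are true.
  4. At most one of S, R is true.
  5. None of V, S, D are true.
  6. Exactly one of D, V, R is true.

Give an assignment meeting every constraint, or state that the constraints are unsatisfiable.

G: False; D: False; R: True; V: False; S: False

  (1) D=F, G=F — same ✓
  (2) {S, V, R, D}: 1 true — exactly one ✓
  (3) {R, V, G, S}: 1/4 true — not all ✓
  (4) {S, R}: 1 true — at most one ✓
  (5) {V, S, D}: 0 true — none ✓
  (6) {D, V, R}: 1 true — exactly one ✓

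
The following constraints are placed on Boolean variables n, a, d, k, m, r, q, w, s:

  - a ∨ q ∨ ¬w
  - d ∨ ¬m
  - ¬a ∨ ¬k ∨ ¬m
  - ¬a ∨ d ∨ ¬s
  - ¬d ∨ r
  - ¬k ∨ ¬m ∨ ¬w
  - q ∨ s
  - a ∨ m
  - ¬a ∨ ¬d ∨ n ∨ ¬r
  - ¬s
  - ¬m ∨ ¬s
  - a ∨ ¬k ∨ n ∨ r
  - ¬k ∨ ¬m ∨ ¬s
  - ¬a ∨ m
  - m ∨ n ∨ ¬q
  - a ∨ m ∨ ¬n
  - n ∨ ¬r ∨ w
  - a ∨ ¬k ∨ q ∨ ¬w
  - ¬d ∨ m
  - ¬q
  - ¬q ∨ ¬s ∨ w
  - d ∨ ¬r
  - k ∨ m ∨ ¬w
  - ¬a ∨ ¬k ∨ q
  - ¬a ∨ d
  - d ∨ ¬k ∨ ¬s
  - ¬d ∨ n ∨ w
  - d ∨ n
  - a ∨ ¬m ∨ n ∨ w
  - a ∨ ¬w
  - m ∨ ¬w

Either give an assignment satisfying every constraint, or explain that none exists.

The formula is unsatisfiable.

Case q = True:
  Clause (¬q) is falsified — contradiction.
Case q = False:
  (q ∨ s) forces s = True.
  Clause (¬s) is falsified — contradiction.
Both cases fail, so the formula is unsatisfiable.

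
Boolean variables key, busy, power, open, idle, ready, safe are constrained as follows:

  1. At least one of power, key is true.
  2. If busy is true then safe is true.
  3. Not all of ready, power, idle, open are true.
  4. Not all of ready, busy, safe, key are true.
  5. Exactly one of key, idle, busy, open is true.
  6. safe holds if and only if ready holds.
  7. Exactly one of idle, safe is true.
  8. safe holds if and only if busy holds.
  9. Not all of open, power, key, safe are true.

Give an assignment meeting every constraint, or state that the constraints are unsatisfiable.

key = False; busy = False; power = True; open = False; idle = True; ready = False; safe = False

  (1) {power, key}: 1 true — at least one ✓
  (2) busy=F ⇒ safe: vacuous ✓
  (3) {ready, power, idle, open}: 2/4 true — not all ✓
  (4) {ready, busy, safe, key}: 0/4 true — not all ✓
  (5) {key, idle, busy, open}: 1 true — exactly one ✓
  (6) safe=F, ready=F — same ✓
  (7) {idle, safe}: 1 true — exactly one ✓
  (8) safe=F, busy=F — same ✓
  (9) {open, power, key, safe}: 1/4 true — not all ✓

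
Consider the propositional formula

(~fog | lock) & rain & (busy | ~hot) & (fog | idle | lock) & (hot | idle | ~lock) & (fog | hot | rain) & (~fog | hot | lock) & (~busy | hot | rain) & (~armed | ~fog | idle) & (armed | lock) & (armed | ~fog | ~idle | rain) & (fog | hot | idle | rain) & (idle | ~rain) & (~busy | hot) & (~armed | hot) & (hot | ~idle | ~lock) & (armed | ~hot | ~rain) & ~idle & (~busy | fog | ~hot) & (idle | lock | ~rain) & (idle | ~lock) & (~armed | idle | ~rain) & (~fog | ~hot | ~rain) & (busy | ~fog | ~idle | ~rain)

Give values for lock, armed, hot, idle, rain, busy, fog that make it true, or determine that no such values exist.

UNSATISFIABLE

Case idle = True:
  Clause (~idle) is falsified — contradiction.
Case idle = False:
  (rain) forces rain = True.
  Clause (idle | ~rain) is falsified — contradiction.
Both cases fail, so the formula is unsatisfiable.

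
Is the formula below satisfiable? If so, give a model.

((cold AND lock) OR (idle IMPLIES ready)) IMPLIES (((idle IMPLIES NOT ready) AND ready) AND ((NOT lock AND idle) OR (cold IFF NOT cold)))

cold=T; lock=F; idle=T; ready=F

  ((cold AND lock) OR (idle IMPLIES ready)) IMPLIES (((idle IMPLIES NOT ready) AND ready) AND ((NOT lock AND idle) OR (cold IFF NOT cold))) = True
    (cold AND lock) OR (idle IMPLIES ready) = False
      cold AND lock = False
      idle IMPLIES ready = False
    ((idle IMPLIES NOT ready) AND ready) AND ((NOT lock AND idle) OR (cold IFF NOT cold)) = False
      (idle IMPLIES NOT ready) AND ready = False
        idle IMPLIES NOT ready = True
          NOT ready = True
      (NOT lock AND idle) OR (cold IFF NOT cold) = True
        NOT lock AND idle = True
          NOT lock = True
        cold IFF NOT cold = False
          NOT cold = False
The formula evaluates to True.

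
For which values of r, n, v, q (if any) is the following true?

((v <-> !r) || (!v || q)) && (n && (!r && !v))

r: False; n: True; v: False; q: True

  (v <-> !r) || (!v || q) = True
    v <-> !r = False
      !r = True
    !v || q = True
      !v = True
  n && (!r && !v) = True
    !r && !v = True
      !r = True
      !v = True
Both conjuncts True, so the formula holds.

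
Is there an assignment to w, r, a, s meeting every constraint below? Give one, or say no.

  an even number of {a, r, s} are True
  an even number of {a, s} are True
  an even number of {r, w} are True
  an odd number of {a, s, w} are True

Adding constraints 1, 3, 4 mod 2: every variable appears an even number of times on the left, so the left side is 0.
But the right sides sum to 1 (mod 2). 0 ≠ 1 — the system is inconsistent.

No satisfying assignment exists.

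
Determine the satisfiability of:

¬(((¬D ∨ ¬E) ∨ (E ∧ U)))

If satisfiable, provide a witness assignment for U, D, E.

U = False; D = True; E = True

  ¬(((¬D ∨ ¬E) ∨ (E ∧ U))) = True
    (¬D ∨ ¬E) ∨ (E ∧ U) = False
      ¬D ∨ ¬E = False
        ¬D = False
        ¬E = False
      E ∧ U = False
The formula evaluates to True.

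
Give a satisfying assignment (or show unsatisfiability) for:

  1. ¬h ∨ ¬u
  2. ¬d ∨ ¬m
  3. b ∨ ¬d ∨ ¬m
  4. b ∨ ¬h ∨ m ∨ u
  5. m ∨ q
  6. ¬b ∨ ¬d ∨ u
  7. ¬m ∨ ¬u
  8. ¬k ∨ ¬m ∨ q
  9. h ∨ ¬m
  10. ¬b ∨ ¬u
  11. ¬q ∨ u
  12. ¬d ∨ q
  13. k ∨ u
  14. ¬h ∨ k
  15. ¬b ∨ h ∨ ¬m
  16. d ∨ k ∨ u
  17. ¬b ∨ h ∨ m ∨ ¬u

m = False, d = False, u = True, b = False, k = True, h = False, q = True

Set m = False.
  then (m ∨ q) forces q = True.
  then (¬q ∨ u) forces u = True.
  then (¬h ∨ ¬u) forces h = False.
  then (¬b ∨ ¬u) forces b = False.
Set d = False.
Set k = True.
All clauses satisfied.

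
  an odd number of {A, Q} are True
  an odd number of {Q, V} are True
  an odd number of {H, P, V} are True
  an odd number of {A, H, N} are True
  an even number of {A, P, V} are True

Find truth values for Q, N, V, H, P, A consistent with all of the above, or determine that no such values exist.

Q: False; N: False; V: True; H: False; P: False; A: True

{A, Q}: 1 true → odd ✓
{Q, V}: 1 true → odd ✓
{H, P, V}: 1 true → odd ✓
{A, H, N}: 1 true → odd ✓
{A, P, V}: 2 true → even ✓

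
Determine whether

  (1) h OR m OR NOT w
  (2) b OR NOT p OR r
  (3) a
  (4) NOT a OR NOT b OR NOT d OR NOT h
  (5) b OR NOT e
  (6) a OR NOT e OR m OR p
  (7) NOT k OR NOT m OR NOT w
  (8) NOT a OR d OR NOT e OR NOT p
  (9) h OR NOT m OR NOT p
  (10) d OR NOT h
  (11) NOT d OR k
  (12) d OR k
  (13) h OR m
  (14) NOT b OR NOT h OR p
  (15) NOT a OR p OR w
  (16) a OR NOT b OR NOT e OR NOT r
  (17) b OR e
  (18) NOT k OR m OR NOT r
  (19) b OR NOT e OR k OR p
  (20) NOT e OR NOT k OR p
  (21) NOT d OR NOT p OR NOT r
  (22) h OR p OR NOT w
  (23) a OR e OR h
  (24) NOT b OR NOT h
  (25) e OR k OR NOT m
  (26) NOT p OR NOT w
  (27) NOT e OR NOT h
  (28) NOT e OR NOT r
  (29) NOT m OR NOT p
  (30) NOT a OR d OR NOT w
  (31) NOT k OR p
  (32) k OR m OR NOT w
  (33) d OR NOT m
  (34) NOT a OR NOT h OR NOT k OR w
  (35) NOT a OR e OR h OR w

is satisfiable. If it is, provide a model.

Unsatisfiable — no assignment works.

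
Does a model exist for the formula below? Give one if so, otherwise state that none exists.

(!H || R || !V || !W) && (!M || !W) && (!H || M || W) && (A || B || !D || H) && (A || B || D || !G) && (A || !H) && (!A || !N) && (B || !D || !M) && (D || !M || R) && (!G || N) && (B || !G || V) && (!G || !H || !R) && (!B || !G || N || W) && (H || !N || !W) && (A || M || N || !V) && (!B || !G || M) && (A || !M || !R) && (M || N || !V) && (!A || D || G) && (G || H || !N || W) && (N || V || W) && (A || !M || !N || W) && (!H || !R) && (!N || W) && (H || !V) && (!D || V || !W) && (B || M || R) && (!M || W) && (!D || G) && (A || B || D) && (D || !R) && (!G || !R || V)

M = False, G = False, H = False, R = False, N = False, D = False, B = True, V = False, A = False, W = True

Try M = True:
  (!M || !W) forces W = False.
  clause (!M || W) is falsified — backtrack.
So M = False.
Set G = False.
  then (!D || G) forces D = False.
  then (D || !R) forces R = False.
  then (!A || D || G) forces A = False.
  then (B || M || R) forces B = True.
  then (A || !H) forces H = False.
  then (H || !V) forces V = False.
Set N = False.
  then (N || V || W) forces W = True.
All clauses satisfied.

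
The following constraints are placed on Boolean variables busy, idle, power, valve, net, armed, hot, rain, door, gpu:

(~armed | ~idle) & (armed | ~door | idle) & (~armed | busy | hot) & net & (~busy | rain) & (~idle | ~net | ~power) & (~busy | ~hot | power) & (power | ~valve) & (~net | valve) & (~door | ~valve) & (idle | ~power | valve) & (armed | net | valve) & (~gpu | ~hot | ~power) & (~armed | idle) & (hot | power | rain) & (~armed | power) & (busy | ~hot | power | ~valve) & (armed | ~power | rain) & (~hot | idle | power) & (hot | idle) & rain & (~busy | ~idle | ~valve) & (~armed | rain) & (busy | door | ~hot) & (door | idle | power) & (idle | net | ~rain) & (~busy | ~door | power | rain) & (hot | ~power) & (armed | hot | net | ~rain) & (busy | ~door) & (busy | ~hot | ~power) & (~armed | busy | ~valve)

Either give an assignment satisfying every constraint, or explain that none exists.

busy = True; idle = False; power = True; valve = True; net = True; armed = False; hot = True; rain = True; door = False; gpu = False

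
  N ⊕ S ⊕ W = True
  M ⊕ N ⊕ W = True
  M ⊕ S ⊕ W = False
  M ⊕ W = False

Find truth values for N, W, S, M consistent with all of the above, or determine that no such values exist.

N: True, W: False, S: False, M: False

N ⊕ S ⊕ W = T ⊕ F ⊕ F = True ✓
M ⊕ N ⊕ W = F ⊕ T ⊕ F = True ✓
M ⊕ S ⊕ W = F ⊕ F ⊕ F = False ✓
M ⊕ W = F ⊕ F = False ✓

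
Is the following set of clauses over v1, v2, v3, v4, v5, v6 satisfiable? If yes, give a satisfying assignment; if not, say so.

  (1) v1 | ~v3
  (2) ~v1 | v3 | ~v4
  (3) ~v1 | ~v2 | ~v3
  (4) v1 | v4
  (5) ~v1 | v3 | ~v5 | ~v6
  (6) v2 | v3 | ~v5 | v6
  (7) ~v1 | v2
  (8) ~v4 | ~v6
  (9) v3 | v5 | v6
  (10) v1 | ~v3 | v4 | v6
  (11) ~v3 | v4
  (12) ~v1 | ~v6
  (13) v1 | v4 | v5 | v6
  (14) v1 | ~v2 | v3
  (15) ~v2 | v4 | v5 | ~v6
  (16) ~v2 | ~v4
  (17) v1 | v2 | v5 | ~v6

v1: True; v2: True; v3: False; v4: False; v5: True; v6: False

Set v1 = True.
  then (~v1 | v2) forces v2 = True.
  then (~v1 | ~v6) forces v6 = False.
  then (~v2 | ~v4) forces v4 = False.
  then (~v1 | ~v2 | ~v3) forces v3 = False.
  then (v3 | v5 | v6) forces v5 = True.
All clauses satisfied.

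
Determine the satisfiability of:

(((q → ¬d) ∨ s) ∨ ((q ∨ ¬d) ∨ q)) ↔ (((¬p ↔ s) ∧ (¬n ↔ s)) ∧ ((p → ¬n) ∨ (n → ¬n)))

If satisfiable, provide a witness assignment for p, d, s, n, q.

p=F, d=T, s=T, n=F, q=T

  (((q → ¬d) ∨ s) ∨ ((q ∨ ¬d) ∨ q)) ↔ (((¬p ↔ s) ∧ (¬n ↔ s)) ∧ ((p → ¬n) ∨ (n → ¬n))) = True
    ((q → ¬d) ∨ s) ∨ ((q ∨ ¬d) ∨ q) = True
      (q → ¬d) ∨ s = True
        q → ¬d = False
          ¬d = False
      (q ∨ ¬d) ∨ q = True
        q ∨ ¬d = True
          ¬d = False
    ((¬p ↔ s) ∧ (¬n ↔ s)) ∧ ((p → ¬n) ∨ (n → ¬n)) = True
      (¬p ↔ s) ∧ (¬n ↔ s) = True
        ¬p ↔ s = True
          ¬p = True
        ¬n ↔ s = True
          ¬n = True
      (p → ¬n) ∨ (n → ¬n) = True
        p → ¬n = True
          ¬n = True
        n → ¬n = True
          ¬n = True
The formula evaluates to True.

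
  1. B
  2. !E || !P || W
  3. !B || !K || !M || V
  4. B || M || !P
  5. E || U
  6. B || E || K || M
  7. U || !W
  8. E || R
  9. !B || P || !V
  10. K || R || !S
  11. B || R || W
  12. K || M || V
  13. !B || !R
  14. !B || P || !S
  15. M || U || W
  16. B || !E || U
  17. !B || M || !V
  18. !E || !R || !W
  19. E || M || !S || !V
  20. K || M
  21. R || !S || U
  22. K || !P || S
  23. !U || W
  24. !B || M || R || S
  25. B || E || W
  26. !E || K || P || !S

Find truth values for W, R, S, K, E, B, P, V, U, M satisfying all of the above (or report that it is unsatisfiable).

Unit clause (B) forces B = True.
In (!B || !R) only !R is left, so R = False.
In (E || R) only E is left, so E = True.
Set W = False.
  then (!E || !P || W) forces P = False.
  then (!B || P || !V) forces V = False.
  then (!B || P || !S) forces S = False.
  then (!U || W) forces U = False.
  then (!B || M || R || S) forces M = True.
  then (!B || !K || !M || V) forces K = False.
All clauses satisfied.

W = False, R = False, S = False, K = False, E = True, B = True, P = False, V = False, U = False, M = True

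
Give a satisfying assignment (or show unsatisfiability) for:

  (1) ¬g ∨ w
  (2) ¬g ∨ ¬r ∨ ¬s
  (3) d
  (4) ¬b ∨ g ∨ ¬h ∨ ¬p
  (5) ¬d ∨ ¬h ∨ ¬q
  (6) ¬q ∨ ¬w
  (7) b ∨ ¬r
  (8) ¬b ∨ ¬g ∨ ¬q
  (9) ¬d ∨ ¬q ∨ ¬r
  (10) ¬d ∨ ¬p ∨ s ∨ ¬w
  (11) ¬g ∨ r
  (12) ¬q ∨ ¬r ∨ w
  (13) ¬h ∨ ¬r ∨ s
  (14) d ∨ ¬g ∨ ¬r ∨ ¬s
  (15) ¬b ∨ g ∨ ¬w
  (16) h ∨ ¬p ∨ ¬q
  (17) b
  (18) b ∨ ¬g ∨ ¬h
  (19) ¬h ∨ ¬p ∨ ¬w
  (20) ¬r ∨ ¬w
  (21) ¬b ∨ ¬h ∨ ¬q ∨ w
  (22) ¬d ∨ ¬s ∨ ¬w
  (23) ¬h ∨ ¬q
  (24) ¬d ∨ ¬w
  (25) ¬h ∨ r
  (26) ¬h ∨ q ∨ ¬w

h: False, b: True, q: True, d: True, p: False, w: False, r: False, g: False, s: False

Unit clause (d) forces d = True.
Unit clause (b) forces b = True.
In (¬d ∨ ¬w) only ¬w is left, so w = False.
In (¬g ∨ w) only ¬g is left, so g = False.
Set h = False.
Set q = True.
  then (¬d ∨ ¬q ∨ ¬r) forces r = False.
  then (h ∨ ¬p ∨ ¬q) forces p = False.
Set s = False.
All clauses satisfied.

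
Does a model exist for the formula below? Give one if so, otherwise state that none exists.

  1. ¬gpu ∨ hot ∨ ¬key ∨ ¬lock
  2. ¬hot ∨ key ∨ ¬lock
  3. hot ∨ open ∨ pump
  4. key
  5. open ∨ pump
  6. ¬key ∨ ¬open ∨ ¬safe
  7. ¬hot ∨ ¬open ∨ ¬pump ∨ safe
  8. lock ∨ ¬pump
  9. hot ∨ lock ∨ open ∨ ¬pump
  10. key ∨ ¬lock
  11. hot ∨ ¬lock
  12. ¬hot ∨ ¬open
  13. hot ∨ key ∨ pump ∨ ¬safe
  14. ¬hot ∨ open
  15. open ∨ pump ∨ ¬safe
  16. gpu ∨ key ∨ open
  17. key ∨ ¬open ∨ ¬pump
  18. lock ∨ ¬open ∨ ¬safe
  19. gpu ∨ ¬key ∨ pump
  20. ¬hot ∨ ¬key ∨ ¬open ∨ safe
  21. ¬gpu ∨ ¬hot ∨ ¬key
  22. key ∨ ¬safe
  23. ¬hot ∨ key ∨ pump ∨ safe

pump: False; gpu: True; open: True; hot: False; key: True; safe: False; lock: False

Unit clause (key) forces key = True.
Try pump = True:
  (lock ∨ ¬pump) forces lock = True.
  (hot ∨ ¬lock) forces hot = True.
  (¬hot ∨ ¬open) forces open = False.
  clause (¬hot ∨ open) is falsified — backtrack.
So pump = False.
  then (open ∨ pump) forces open = True.
  then (¬key ∨ ¬open ∨ ¬safe) forces safe = False.
  then (¬hot ∨ ¬open) forces hot = False.
  then (gpu ∨ ¬key ∨ pump) forces gpu = True.
  then (¬gpu ∨ hot ∨ ¬key ∨ ¬lock) forces lock = False.
All clauses satisfied.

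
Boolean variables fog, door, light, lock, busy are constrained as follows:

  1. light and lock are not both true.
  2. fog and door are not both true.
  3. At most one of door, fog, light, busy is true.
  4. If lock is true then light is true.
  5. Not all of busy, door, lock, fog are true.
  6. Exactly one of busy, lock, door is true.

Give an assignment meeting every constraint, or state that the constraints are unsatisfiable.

fog: False, door: False, light: False, lock: False, busy: True

  (1) light=F, lock=F — not both ✓
  (2) fog=F, door=F — not both ✓
  (3) {door, fog, light, busy}: 1 true — at most one ✓
  (4) lock=F ⇒ light: vacuous ✓
  (5) {busy, door, lock, fog}: 1/4 true — not all ✓
  (6) {busy, lock, door}: 1 true — exactly one ✓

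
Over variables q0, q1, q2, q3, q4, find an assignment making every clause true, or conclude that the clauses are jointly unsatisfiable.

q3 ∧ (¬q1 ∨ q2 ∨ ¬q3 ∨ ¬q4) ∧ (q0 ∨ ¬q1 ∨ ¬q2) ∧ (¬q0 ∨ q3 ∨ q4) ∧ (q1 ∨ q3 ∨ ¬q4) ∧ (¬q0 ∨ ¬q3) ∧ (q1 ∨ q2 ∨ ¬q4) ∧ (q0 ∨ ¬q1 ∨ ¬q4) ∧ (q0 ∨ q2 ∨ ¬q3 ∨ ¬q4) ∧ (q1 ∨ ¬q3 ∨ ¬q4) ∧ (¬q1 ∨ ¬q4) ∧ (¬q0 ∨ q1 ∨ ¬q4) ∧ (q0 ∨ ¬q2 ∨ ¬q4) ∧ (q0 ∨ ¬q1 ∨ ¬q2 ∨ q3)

Unit clause (q3) forces q3 = True.
In (¬q0 ∨ ¬q3) only ¬q0 is left, so q0 = False.
Set q1 = False.
  then (q1 ∨ ¬q3 ∨ ¬q4) forces q4 = False.
Set q2 = True.
All clauses satisfied.

q0 = False, q1 = False, q2 = True, q3 = True, q4 = False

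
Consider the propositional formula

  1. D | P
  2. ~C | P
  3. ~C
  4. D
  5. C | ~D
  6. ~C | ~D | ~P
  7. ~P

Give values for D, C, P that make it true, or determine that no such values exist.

Case D = True:
  (~C) forces C = False.
  Clause (C | ~D) is falsified — contradiction.
Case D = False:
  Clause (D) is falsified — contradiction.
Both cases fail, so the formula is unsatisfiable.

No satisfying assignment exists.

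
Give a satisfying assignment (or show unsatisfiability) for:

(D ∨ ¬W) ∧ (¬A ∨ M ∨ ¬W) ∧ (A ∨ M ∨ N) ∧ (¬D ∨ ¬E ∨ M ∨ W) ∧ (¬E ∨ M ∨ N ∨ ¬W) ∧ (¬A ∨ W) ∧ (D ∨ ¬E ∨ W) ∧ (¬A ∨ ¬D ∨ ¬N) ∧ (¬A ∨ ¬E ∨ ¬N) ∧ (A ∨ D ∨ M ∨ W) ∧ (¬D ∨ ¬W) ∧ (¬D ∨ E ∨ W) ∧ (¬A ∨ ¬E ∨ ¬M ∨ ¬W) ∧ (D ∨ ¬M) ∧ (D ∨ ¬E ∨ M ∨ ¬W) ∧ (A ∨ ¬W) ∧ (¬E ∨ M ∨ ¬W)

Try W = True:
  (D ∨ ¬W) forces D = True.
  clause (¬D ∨ ¬W) is falsified — backtrack.
So W = False.
  then (¬A ∨ W) forces A = False.
Set N = True.
Try M = False:
  (A ∨ D ∨ M ∨ W) forces D = True.
  (¬D ∨ ¬E ∨ M ∨ W) forces E = False.
  clause (¬D ∨ E ∨ W) is falsified — backtrack.
So M = True.
  then (D ∨ ¬M) forces D = True.
  then (¬D ∨ E ∨ W) forces E = True.
All clauses satisfied.

W=F; N=T; M=T; D=T; A=F; E=T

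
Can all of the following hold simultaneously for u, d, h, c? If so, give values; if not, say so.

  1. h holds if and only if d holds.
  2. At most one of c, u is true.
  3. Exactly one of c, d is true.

u: True; d: True; h: True; c: False

  (1) h=T, d=T — same ✓
  (2) {c, u}: 1 true — at most one ✓
  (3) {c, d}: 1 true — exactly one ✓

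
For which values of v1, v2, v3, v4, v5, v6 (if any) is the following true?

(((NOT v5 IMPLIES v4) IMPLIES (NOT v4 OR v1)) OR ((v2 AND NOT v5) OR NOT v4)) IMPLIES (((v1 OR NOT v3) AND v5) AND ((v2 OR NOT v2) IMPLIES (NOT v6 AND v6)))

v1 = False; v2 = False; v3 = True; v4 = True; v5 = True; v6 = False

  (((NOT v5 IMPLIES v4) IMPLIES (NOT v4 OR v1)) OR ((v2 AND NOT v5) OR NOT v4)) IMPLIES (((v1 OR NOT v3) AND v5) AND ((v2 OR NOT v2) IMPLIES (NOT v6 AND v6))) = True
    ((NOT v5 IMPLIES v4) IMPLIES (NOT v4 OR v1)) OR ((v2 AND NOT v5) OR NOT v4) = False
      (NOT v5 IMPLIES v4) IMPLIES (NOT v4 OR v1) = False
        NOT v5 IMPLIES v4 = True
          NOT v5 = False
        NOT v4 OR v1 = False
          NOT v4 = False
      (v2 AND NOT v5) OR NOT v4 = False
        v2 AND NOT v5 = False
          NOT v5 = False
        NOT v4 = False
    ((v1 OR NOT v3) AND v5) AND ((v2 OR NOT v2) IMPLIES (NOT v6 AND v6)) = False
      (v1 OR NOT v3) AND v5 = False
        v1 OR NOT v3 = False
          NOT v3 = False
      (v2 OR NOT v2) IMPLIES (NOT v6 AND v6) = False
        v2 OR NOT v2 = True
          NOT v2 = True
        NOT v6 AND v6 = False
          NOT v6 = True
The formula evaluates to True.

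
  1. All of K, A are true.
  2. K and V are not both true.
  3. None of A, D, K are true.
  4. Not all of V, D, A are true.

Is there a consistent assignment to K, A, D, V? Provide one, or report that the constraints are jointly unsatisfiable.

Case K = True:
  Constraint (3) is violated (K=T) — contradiction.
Case K = False:
  Constraint (1) is violated (K=F) — contradiction.
Both cases fail — unsatisfiable.

No satisfying assignment exists.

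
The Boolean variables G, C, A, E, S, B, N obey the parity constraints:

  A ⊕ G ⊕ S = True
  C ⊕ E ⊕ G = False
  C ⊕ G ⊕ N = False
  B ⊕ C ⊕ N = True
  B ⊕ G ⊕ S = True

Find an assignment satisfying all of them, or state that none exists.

G=F, C=F, A=T, E=F, S=F, B=T, N=F

A ⊕ G ⊕ S = T ⊕ F ⊕ F = True ✓
C ⊕ E ⊕ G = F ⊕ F ⊕ F = False ✓
C ⊕ G ⊕ N = F ⊕ F ⊕ F = False ✓
B ⊕ C ⊕ N = T ⊕ F ⊕ F = True ✓
B ⊕ G ⊕ S = T ⊕ F ⊕ F = True ✓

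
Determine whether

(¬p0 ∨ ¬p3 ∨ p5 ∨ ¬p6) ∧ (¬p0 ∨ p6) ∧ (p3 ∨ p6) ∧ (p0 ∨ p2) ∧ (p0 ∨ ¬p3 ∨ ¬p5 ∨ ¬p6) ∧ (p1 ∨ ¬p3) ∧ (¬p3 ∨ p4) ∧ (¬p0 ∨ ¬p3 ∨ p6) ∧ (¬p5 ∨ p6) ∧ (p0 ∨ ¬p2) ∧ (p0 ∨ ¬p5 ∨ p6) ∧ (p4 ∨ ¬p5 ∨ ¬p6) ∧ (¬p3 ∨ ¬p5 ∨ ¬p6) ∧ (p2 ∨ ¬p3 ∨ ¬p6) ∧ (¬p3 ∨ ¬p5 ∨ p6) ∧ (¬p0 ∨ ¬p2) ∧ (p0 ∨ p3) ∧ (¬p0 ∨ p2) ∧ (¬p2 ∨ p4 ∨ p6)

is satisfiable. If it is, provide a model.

No satisfying assignment exists.

Case p2 = True:
  (p0 ∨ ¬p2) forces p0 = True.
  Clause (¬p0 ∨ ¬p2) is falsified — contradiction.
Case p2 = False:
  (p0 ∨ p2) forces p0 = True.
  Clause (¬p0 ∨ p2) is falsified — contradiction.
Both cases fail, so the formula is unsatisfiable.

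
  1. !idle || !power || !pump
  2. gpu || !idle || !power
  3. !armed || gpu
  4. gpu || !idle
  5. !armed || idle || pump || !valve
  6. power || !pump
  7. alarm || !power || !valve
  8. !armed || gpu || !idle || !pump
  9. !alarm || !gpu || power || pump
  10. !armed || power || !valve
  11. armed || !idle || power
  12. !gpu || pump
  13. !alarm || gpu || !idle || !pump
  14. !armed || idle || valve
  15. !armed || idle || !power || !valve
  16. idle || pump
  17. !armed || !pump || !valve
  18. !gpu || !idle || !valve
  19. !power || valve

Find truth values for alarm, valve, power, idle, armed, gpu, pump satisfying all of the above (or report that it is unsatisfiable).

Set alarm = True.
Set valve = True.
Try power = False:
  (power || !pump) forces pump = False.
  (!alarm || !gpu || power || pump) forces gpu = False.
  (!armed || gpu) forces armed = False.
  (gpu || !idle) forces idle = False.
  clause (idle || pump) is falsified — backtrack.
So power = True.
Try idle = True:
  (!idle || !power || !pump) forces pump = False.
  (gpu || !idle || !power) forces gpu = True.
  clause (!gpu || pump) is falsified — backtrack.
So idle = False.
  then (!armed || idle || !power || !valve) forces armed = False.
  then (idle || pump) forces pump = True.
Set gpu = False.
All clauses satisfied.

alarm = True, valve = True, power = True, idle = False, armed = False, gpu = False, pump = True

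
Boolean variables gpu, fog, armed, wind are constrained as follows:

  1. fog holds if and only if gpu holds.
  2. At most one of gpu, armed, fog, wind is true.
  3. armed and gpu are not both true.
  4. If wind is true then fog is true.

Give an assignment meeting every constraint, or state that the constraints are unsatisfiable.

gpu: False; fog: False; armed: False; wind: False

  (1) fog=F, gpu=F — same ✓
  (2) {gpu, armed, fog, wind}: 0 true — at most one ✓
  (3) armed=F, gpu=F — not both ✓
  (4) wind=F ⇒ fog: vacuous ✓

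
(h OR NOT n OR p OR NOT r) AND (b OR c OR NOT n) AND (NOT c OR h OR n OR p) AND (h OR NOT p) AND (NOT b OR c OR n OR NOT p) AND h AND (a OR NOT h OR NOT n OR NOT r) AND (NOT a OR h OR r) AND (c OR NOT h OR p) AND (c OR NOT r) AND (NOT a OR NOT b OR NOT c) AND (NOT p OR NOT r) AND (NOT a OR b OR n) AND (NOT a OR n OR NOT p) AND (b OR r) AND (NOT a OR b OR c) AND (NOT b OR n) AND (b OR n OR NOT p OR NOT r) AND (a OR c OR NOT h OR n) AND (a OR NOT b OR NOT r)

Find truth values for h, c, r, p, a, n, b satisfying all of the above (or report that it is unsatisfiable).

h = True; c = True; r = False; p = False; a = False; n = True; b = True

Unit clause (h) forces h = True.
Set c = True.
Set r = False.
  then (b OR r) forces b = True.
  then (NOT b OR n) forces n = True.
  then (NOT a OR NOT b OR NOT c) forces a = False.
Set p = False.
All clauses satisfied.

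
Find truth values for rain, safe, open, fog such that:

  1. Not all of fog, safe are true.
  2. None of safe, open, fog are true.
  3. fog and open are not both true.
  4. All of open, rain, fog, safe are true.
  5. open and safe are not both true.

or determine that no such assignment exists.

The formula is unsatisfiable.

Case safe = True:
  Constraint (2) is violated (safe=T) — contradiction.
Case safe = False:
  Constraint (4) is violated (safe=F) — contradiction.
Both cases fail — unsatisfiable.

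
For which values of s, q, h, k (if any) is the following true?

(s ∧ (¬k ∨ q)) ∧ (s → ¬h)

s = True; q = False; h = False; k = False

  s ∧ (¬k ∨ q) = True
    ¬k ∨ q = True
      ¬k = True
  s → ¬h = True
    ¬h = True
Both conjuncts True, so the formula holds.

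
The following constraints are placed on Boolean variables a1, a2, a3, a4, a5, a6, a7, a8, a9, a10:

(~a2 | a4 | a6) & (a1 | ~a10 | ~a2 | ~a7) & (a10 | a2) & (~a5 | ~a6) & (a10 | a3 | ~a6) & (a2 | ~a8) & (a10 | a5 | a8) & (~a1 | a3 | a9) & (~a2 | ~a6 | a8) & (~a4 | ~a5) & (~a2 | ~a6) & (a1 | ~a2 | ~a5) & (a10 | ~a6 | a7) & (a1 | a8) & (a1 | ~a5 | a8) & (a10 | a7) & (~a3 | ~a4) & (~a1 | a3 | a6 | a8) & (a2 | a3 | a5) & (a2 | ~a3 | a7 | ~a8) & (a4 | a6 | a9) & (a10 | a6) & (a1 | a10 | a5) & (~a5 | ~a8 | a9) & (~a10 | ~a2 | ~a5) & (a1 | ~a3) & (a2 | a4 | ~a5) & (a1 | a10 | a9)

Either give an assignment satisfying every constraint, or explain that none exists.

Set a1 = True.
Set a2 = False.
  then (a10 | a2) forces a10 = True.
  then (a2 | ~a8) forces a8 = False.
Set a3 = True.
  then (~a3 | ~a4) forces a4 = False.
  then (a2 | a4 | ~a5) forces a5 = False.
Set a6 = False.
  then (a4 | a6 | a9) forces a9 = True.
Set a7 = False.
All clauses satisfied.

a1: True, a2: False, a3: True, a4: False, a5: False, a6: False, a7: False, a8: False, a9: True, a10: True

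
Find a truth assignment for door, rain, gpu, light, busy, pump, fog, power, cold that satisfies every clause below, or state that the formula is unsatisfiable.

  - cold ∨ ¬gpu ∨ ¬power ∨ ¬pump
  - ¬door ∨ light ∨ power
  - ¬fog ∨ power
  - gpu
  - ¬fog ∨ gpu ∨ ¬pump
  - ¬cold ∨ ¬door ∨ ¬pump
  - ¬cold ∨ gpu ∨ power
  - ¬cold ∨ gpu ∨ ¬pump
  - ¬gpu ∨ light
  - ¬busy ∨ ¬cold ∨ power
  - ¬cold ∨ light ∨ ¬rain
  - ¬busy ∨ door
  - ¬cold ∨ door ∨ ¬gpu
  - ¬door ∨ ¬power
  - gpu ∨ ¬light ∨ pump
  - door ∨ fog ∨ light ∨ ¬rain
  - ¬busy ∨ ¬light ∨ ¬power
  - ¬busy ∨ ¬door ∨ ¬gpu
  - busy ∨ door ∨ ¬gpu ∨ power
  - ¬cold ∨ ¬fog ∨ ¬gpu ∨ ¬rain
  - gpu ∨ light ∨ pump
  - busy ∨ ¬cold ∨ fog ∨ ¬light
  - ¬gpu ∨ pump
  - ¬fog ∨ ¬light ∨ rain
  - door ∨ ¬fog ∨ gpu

Unit clause (gpu) forces gpu = True.
In (¬gpu ∨ light) only light is left, so light = True.
In (¬gpu ∨ pump) only pump is left, so pump = True.
Try door = False:
  (¬busy ∨ door) forces busy = False.
  (¬cold ∨ door ∨ ¬gpu) forces cold = False.
  (cold ∨ ¬gpu ∨ ¬power ∨ ¬pump) forces power = False.
  clause (busy ∨ door ∨ ¬gpu ∨ power) is falsified — backtrack.
So door = True.
  then (¬cold ∨ ¬door ∨ ¬pump) forces cold = False.
  then (¬door ∨ ¬power) forces power = False.
  then (¬busy ∨ ¬door ∨ ¬gpu) forces busy = False.
  then (¬fog ∨ power) forces fog = False.
Set rain = False.
All clauses satisfied.

door = True, rain = False, gpu = True, light = True, busy = False, pump = True, fog = False, power = False, cold = False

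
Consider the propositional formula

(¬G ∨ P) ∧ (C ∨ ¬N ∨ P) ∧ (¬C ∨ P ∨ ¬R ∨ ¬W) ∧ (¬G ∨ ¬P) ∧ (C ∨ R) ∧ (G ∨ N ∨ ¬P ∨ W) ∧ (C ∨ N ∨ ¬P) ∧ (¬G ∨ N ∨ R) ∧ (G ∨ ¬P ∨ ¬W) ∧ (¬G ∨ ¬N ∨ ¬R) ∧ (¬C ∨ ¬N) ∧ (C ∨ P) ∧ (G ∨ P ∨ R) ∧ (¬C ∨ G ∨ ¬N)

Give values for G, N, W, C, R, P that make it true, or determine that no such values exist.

G: False, N: True, W: False, C: False, R: True, P: True

Try G = True:
  (¬G ∨ P) forces P = True.
  clause (¬G ∨ ¬P) is falsified — backtrack.
So G = False.
Set N = True.
  then (¬C ∨ ¬N) forces C = False.
  then (C ∨ P) forces P = True.
  then (C ∨ R) forces R = True.
  then (G ∨ ¬P ∨ ¬W) forces W = False.
All clauses satisfied.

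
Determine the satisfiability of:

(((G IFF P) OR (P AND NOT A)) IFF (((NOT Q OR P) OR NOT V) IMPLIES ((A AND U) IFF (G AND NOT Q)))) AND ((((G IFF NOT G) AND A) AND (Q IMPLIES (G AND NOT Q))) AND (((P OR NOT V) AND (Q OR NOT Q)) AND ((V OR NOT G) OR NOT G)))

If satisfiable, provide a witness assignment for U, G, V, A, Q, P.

The formula is unsatisfiable.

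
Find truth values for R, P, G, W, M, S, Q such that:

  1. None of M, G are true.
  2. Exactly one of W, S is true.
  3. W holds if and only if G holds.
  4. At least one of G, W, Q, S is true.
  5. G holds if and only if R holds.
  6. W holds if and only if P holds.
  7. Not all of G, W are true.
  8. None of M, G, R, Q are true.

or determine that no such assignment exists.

R=F, P=F, G=F, W=F, M=F, S=T, Q=F

  (1) {M, G}: 0 true — none ✓
  (2) {W, S}: 1 true — exactly one ✓
  (3) W=F, G=F — same ✓
  (4) {G, W, Q, S}: 1 true — at least one ✓
  (5) G=F, R=F — same ✓
  (6) W=F, P=F — same ✓
  (7) {G, W}: 0/2 true — not all ✓
  (8) {M, G, R, Q}: 0 true — none ✓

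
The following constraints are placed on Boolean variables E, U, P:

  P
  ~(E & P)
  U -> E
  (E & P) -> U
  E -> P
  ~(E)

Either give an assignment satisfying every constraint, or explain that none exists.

E=F, U=F, P=T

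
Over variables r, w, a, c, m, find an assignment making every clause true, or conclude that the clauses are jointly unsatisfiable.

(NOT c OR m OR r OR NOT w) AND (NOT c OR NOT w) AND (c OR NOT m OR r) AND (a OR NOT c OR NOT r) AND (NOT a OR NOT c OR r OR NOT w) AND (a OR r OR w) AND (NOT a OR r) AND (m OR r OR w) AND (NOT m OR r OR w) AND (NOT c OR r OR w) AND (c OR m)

Try r = False:
  (NOT a OR r) forces a = False.
  (a OR r OR w) forces w = True.
  (NOT c OR NOT w) forces c = False.
  (c OR NOT m OR r) forces m = False.
  clause (c OR m) is falsified — backtrack.
So r = True.
Set w = False.
Set a = False.
  then (a OR NOT c OR NOT r) forces c = False.
  then (c OR m) forces m = True.
All clauses satisfied.

r = True, w = False, a = False, c = False, m = True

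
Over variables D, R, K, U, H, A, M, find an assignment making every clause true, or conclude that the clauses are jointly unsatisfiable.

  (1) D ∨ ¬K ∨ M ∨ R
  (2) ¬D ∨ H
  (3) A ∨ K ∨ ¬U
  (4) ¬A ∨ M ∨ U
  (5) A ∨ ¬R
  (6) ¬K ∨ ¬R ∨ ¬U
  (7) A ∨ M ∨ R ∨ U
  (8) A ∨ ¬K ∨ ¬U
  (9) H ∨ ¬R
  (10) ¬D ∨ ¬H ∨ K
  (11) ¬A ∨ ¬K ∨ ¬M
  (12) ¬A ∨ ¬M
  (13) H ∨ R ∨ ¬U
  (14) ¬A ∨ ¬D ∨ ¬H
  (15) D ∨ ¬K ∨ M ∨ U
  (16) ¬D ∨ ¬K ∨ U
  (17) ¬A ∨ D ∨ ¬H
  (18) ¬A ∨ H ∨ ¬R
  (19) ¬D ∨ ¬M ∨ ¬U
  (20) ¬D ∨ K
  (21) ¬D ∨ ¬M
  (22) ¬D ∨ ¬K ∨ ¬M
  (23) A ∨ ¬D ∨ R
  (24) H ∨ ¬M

Set D = False.
Try R = True:
  (A ∨ ¬R) forces A = True.
  (H ∨ ¬R) forces H = True.
  clause (¬A ∨ D ∨ ¬H) is falsified — backtrack.
So R = False.
Set K = True.
  then (D ∨ ¬K ∨ M ∨ R) forces M = True.
  then (¬A ∨ ¬K ∨ ¬M) forces A = False.
  then (H ∨ ¬M) forces H = True.
  then (A ∨ ¬K ∨ ¬U) forces U = False.
All clauses satisfied.

D=F, R=F, K=T, U=F, H=T, A=F, M=T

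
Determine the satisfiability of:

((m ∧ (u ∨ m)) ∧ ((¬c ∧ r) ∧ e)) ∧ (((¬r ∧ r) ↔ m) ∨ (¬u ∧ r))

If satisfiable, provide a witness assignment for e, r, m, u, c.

e: True, r: True, m: True, u: False, c: False

  (m ∧ (u ∨ m)) ∧ ((¬c ∧ r) ∧ e) = True
    m ∧ (u ∨ m) = True
      u ∨ m = True
    (¬c ∧ r) ∧ e = True
      ¬c ∧ r = True
        ¬c = True
  ((¬r ∧ r) ↔ m) ∨ (¬u ∧ r) = True
    (¬r ∧ r) ↔ m = False
      ¬r ∧ r = False
        ¬r = False
    ¬u ∧ r = True
      ¬u = True
Both conjuncts True, so the formula holds.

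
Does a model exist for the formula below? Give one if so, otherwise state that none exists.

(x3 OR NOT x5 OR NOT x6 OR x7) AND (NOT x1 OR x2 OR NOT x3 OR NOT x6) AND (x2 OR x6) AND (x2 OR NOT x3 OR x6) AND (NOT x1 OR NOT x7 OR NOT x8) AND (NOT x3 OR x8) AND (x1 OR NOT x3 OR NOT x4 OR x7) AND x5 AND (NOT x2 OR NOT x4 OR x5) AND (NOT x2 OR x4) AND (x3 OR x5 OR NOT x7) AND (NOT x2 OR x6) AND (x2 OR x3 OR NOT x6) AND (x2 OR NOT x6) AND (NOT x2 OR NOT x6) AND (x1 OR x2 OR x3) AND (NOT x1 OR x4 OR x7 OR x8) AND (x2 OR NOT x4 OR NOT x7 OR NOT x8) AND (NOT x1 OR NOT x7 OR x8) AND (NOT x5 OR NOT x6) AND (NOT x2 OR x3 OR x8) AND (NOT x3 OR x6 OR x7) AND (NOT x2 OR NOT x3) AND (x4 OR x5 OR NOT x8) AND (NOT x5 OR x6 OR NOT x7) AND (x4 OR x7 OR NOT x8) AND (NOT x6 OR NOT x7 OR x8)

No satisfying assignment exists.

Case x5 = True:
  (NOT x5 OR NOT x6) forces x6 = False.
  (x2 OR x6) forces x2 = True.
  Clause (NOT x2 OR x6) is falsified — contradiction.
Case x5 = False:
  Clause (x5) is falsified — contradiction.
Both cases fail, so the formula is unsatisfiable.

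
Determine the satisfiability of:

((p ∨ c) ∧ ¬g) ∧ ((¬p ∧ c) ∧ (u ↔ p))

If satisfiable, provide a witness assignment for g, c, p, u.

g = False, c = True, p = False, u = False

  (p ∨ c) ∧ ¬g = True
    p ∨ c = True
    ¬g = True
  (¬p ∧ c) ∧ (u ↔ p) = True
    ¬p ∧ c = True
      ¬p = True
    u ↔ p = True
Both conjuncts True, so the formula holds.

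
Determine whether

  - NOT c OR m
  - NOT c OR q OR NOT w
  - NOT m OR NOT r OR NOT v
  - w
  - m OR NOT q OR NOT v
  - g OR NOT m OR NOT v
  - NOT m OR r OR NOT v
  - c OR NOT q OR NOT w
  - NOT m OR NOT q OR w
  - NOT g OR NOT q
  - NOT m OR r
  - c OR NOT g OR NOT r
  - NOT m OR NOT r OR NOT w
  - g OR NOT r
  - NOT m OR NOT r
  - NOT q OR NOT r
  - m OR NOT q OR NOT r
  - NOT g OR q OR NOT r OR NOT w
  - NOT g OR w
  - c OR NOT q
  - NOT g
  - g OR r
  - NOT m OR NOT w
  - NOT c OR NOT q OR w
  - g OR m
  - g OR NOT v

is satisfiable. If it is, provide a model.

No satisfying assignment exists.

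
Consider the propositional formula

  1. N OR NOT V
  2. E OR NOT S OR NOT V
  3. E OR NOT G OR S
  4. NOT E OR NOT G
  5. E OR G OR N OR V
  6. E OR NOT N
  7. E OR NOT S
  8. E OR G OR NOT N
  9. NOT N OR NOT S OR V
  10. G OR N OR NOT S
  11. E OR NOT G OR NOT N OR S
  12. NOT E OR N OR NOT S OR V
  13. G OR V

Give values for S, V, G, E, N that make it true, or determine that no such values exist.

Set S = True.
  then (E OR NOT S) forces E = True.
  then (NOT E OR NOT G) forces G = False.
  then (G OR N OR NOT S) forces N = True.
  then (G OR V) forces V = True.
All clauses satisfied.

S: True, V: True, G: False, E: True, N: True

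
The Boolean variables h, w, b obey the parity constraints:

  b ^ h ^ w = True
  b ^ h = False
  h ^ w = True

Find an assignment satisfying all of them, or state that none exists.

h = False, w = True, b = False

b ^ h ^ w = F ^ F ^ T = True ✓
b ^ h = F ^ F = False ✓
h ^ w = F ^ T = True ✓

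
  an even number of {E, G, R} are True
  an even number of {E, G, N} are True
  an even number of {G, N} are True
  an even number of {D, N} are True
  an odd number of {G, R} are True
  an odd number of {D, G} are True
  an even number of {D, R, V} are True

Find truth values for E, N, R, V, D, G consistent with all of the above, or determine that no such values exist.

Unsatisfiable — no assignment works.

Adding constraints 1, 2, 3, 5 mod 2: every variable appears an even number of times on the left, so the left side is 0.
But the right sides sum to 1 (mod 2). 0 ≠ 1 — the system is inconsistent.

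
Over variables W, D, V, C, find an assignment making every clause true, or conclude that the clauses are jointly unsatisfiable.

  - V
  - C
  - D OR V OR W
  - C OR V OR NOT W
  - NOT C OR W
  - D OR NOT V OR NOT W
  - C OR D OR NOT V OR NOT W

Unit clause (V) forces V = True.
Unit clause (C) forces C = True.
In (NOT C OR W) only W is left, so W = True.
In (D OR NOT V OR NOT W) only D is left, so D = True.
Check each clause:
  (V): V holds.
  (C): C holds.
  (D OR V OR W): D holds.
  (C OR V OR NOT W): C holds.
  (NOT C OR W): W holds.
  (D OR NOT V OR NOT W): D holds.
  (C OR D OR NOT V OR NOT W): C holds.
All clauses satisfied.

W=T, D=T, V=T, C=T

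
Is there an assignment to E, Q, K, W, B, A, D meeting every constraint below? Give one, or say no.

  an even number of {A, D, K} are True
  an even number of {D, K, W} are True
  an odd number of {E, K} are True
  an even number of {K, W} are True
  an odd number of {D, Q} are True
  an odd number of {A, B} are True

E: True, Q: True, K: False, W: False, B: True, A: False, D: False

{A, D, K}: 0 true → even ✓
{D, K, W}: 0 true → even ✓
{E, K}: 1 true → odd ✓
{K, W}: 0 true → even ✓
{D, Q}: 1 true → odd ✓
{A, B}: 1 true → odd ✓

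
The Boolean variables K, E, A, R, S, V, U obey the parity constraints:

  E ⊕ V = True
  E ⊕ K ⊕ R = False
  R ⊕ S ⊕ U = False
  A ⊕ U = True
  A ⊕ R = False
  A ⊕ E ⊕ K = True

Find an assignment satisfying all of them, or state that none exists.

The formula is unsatisfiable.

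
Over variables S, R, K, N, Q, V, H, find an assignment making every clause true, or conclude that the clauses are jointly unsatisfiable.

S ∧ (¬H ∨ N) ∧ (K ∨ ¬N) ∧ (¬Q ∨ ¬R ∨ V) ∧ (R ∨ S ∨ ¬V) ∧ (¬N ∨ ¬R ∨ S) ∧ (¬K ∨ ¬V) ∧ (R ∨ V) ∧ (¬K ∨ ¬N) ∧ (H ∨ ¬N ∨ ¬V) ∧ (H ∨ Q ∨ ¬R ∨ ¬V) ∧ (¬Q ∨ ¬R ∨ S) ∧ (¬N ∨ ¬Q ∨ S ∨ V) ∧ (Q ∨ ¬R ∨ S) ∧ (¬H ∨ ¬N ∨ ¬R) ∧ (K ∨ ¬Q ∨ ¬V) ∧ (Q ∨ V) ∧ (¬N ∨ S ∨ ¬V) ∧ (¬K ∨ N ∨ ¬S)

Unit clause (S) forces S = True.
Set R = False.
  then (R ∨ V) forces V = True.
  then (¬K ∨ ¬V) forces K = False.
  then (K ∨ ¬Q ∨ ¬V) forces Q = False.
  then (K ∨ ¬N) forces N = False.
  then (¬H ∨ N) forces H = False.
All clauses satisfied.

S=T; R=F; K=F; N=F; Q=F; V=T; H=F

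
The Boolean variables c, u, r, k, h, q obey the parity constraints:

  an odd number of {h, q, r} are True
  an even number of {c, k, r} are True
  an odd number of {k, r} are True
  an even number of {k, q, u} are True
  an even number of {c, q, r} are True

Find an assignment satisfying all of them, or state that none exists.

c: True; u: False; r: True; k: False; h: False; q: False

{h, q, r}: 1 true → odd ✓
{c, k, r}: 2 true → even ✓
{k, r}: 1 true → odd ✓
{k, q, u}: 0 true → even ✓
{c, q, r}: 2 true → even ✓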